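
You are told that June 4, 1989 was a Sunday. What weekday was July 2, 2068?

Monday

Day-of-year of June 4, 1989: 155.
Day-of-year of July 2, 2068: 184.
1989 has 365 days, so 365 − 155 = 210 days remain in 1989.
Full years 1990–2067: 59 common + 19 leap = 59×365 + 19×366 = 28489 days.
Total: 210 + 28489 + 184 = 28883 days.
28883 mod 7 = 1, so 1 day after Sunday is Monday.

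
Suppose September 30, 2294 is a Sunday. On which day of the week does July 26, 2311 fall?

From September 30, 2294 to September 30, 2310: 16 years, of which 3 contain a Feb 29 — 13×365 + 3×366 = 5843 days.
(2300 is not a leap year (divisible by 100 but not 400).)
September 2310: 30 − 30 = 0 days remain.
Then 9 full months totalling 273 days.
July 1–26, 2311: 26 days.
Residual: 299 days.
Total: 6142 days.
6142 mod 7 = 3, so 3 days after Sunday is Wednesday.

Wednesday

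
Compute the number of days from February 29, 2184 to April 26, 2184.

57

February 2184: 29 − 29 = 0 days remain (2184 is a leap year, so February has 29 days).
Then March (31): 31 days.
April 1–26, 2184: 26 days.
Total: 0 + 31 + 26 = 57 days.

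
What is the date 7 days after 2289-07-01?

2289-07-08

Count 7 days after July 1, 2289:
Within July 2289: 8 − 1 = 7 days.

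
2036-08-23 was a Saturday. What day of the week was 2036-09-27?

August 2036: 31 − 23 = 8 days remain.
September 1–27, 2036: 27 days.
Total: 8 + 27 = 35 days.
35 is a multiple of 7, so 2036-09-27 falls on the same weekday: Saturday.

Saturday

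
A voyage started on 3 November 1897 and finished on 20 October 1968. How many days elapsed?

From November 3, 1897 to November 3, 1967: 70 years, of which 16 contain a Feb 29 — 54×365 + 16×366 = 25566 days.
(1900 is not a leap year (divisible by 100 but not 400).)
November 1967: 30 − 3 = 27 days remain.
Then 10 full months totalling 305 days.
October 1–20, 1968: 20 days.
Residual: 352 days.
Total: 25918 days.

25918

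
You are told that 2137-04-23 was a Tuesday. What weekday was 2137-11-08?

April 2137: 30 − 23 = 7 days remain.
Then May (31), June (30), July (31), August (31), September (30), October (31): 31 + 30 + 31 + 31 + 30 + 31 = 184 days.
November 1–8, 2137: 8 days.
Total: 7 + 184 + 8 = 199 days.
199 mod 7 = 3, so 3 days after Tuesday is Friday.

Friday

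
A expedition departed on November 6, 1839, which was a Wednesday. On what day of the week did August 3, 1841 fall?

November 6, 1839 → November 6, 1840: 366 days (1840 is a leap year).
November 1840: 30 − 6 = 24 days remain.
Then December (31), January (31), February 1841 (28), March (31), April (30), May (31), June (30), July (31): 31 + 31 + 28 + 31 + 30 + 31 + 30 + 31 = 243 days.
August 1–3, 1841: 3 days.
Residual: 270 days.
Total: 636 days.
636 mod 7 = 6, so 6 days after Wednesday is Tuesday.

Tuesday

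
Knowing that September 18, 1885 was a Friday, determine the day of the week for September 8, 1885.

Count forward from the earlier date (September 8, 1885) to the later (September 18, 1885):
Within September 1885: 18 − 8 = 10 days.
10 mod 7 = 3, so 3 days before Friday is Tuesday.

Tuesday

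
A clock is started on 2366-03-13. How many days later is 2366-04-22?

March 2366: 31 − 13 = 18 days remain.
April 1–22, 2366: 22 days.
Total: 18 + 22 = 40 days.

40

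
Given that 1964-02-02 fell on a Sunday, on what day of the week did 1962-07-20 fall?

Count forward from the earlier date (July 20, 1962) to the later (February 2, 1964):
Day-of-year of July 20, 1962: 201.
Day-of-year of February 2, 1964: 33.
1962 has 365 days, so 365 − 201 = 164 days remain in 1962.
Full years: 1963: 365. Sum = 365.
Total: 164 + 365 + 33 = 562 days.
562 mod 7 = 2, so 2 days before Sunday is Friday.

Friday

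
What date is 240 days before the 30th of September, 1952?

the 3rd of February, 1952

Count 240 days before September 30, 1952:
February 1952: 29 − 3 = 26 days remain (1952 is a leap year, so February has 29 days).
Then March (31), April (30), May (31), June (30), July (31), August (31): 31 + 30 + 31 + 30 + 31 + 31 = 184 days.
September 1–30, 1952: 30 days.
Total: 26 + 184 + 30 = 240 days.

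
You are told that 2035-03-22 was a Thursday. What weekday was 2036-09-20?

March 22, 2035 → March 22, 2036: 366 days (2036 is a leap year).
March 2036: 31 − 22 = 9 days remain.
Then April (30), May (31), June (30), July (31), August (31): 30 + 31 + 30 + 31 + 31 = 153 days.
September 1–20, 2036: 20 days.
Residual: 182 days.
Total: 548 days.
548 mod 7 = 2, so 2 days after Thursday is Saturday.

Saturday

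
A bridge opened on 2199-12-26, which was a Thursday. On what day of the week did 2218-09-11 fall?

Friday

Day-of-year of December 26, 2199: 360.
Day-of-year of September 11, 2218: 254.
2199 has 365 days, so 365 − 360 = 5 days remain in 2199.
Full years 2200–2217: 14 common + 4 leap = 14×365 + 4×366 = 6574 days.
Total: 5 + 6574 + 254 = 6833 days.
6833 mod 7 = 1, so 1 day after Thursday is Friday.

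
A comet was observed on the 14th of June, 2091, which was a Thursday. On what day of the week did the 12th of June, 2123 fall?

Saturday

Day-of-year of June 14, 2091: 165.
Day-of-year of June 12, 2123: 163.
2091 has 365 days, so 365 − 165 = 200 days remain in 2091.
Full years 2092–2122: 24 common + 7 leap = 24×365 + 7×366 = 11322 days.
Total: 200 + 11322 + 163 = 11685 days.
11685 mod 7 = 2, so 2 days after Thursday is Saturday.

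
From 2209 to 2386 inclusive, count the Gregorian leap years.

43

Years divisible by 4: 2212, 2216, …, 2384 — 44 in all.
Of these, 2300 is divisible by 100 but not 400, so not leap.
Leap years: 44 − 1 = 43.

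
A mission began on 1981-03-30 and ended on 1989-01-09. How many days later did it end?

Day-of-year of March 30, 1981: 89.
Day-of-year of January 9, 1989: 9.
1981 has 365 days, so 365 − 89 = 276 days remain in 1981.
Full years 1982–1988: 5 common + 2 leap = 5×365 + 2×366 = 2557 days.
Total: 276 + 2557 + 9 = 2842 days.

2842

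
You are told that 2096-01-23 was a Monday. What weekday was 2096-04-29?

Sunday

January 2096: 31 − 23 = 8 days remain.
Then February 2096 (29), March (31): 29 + 31 = 60 days.
April 1–29, 2096: 29 days.
Total: 8 + 60 + 29 = 97 days.
97 mod 7 = 6, so 6 days after Monday is Sunday.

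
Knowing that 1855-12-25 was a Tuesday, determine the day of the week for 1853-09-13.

Count forward from the earlier date (September 13, 1853) to the later (December 25, 1855):
Day-of-year of September 13, 1853: 256.
Day-of-year of December 25, 1855: 359.
1853 has 365 days, so 365 − 256 = 109 days remain in 1853.
Full years: 1854: 365. Sum = 365.
Total: 109 + 365 + 359 = 833 days.
833 is a multiple of 7, so 1853-09-13 falls on the same weekday: Tuesday.

Tuesday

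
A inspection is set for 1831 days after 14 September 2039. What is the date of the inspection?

18 September 2044

Count 1831 days after September 14, 2039:
Day-of-year of September 14, 2039: 257.
Day-of-year of September 18, 2044: 262.
2039 has 365 days, so 365 − 257 = 108 days remain in 2039.
Full years: 2040: 366; 2041: 365; 2042: 365; 2043: 365. Sum = 1461.
Total: 108 + 1461 + 262 = 1831 days.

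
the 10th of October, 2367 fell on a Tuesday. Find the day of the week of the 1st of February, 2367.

Count forward from the earlier date (February 1, 2367) to the later (October 10, 2367):
February 2367: 28 − 1 = 27 days remain (2367 is not a leap year, so February has 28 days).
Then March (31), April (30), May (31), June (30), July (31), August (31), September (30): 31 + 30 + 31 + 30 + 31 + 31 + 30 = 214 days.
October 1–10, 2367: 10 days.
Total: 27 + 214 + 10 = 251 days.
251 mod 7 = 6, so 6 days before Tuesday is Wednesday.

Wednesday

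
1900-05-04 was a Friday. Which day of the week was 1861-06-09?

Count forward from the earlier date (June 9, 1861) to the later (May 4, 1900):
From June 9, 1861 to June 9, 1899: 38 years, of which 9 contain a Feb 29 — 29×365 + 9×366 = 13879 days.
June 1899: 30 − 9 = 21 days remain.
Then 10 full months totalling 304 days.
May 1–4, 1900: 4 days.
Residual: 329 days.
Total: 14208 days.
14208 mod 7 = 5, so 5 days before Friday is Sunday.

Sunday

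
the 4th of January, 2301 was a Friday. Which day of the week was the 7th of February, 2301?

Thursday

January 2301: 31 − 4 = 27 days remain.
February 1–7, 2301: 7 days (2301 is not a leap year).
Total: 27 + 7 = 34 days.
34 mod 7 = 6, so 6 days after Friday is Thursday.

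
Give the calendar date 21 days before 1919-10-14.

1919-09-23

Count 21 days before October 14, 1919:
September 1919: 30 − 23 = 7 days remain.
October 1–14, 1919: 14 days.
Total: 7 + 14 = 21 days.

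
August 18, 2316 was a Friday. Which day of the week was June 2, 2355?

From August 18, 2316 to August 18, 2354: 38 years, of which 9 contain a Feb 29 — 29×365 + 9×366 = 13879 days.
August 2354: 31 − 18 = 13 days remain.
Then 9 full months totalling 273 days.
June 1–2, 2355: 2 days.
Residual: 288 days.
Total: 14167 days.
14167 mod 7 = 6, so 6 days after Friday is Thursday.

Thursday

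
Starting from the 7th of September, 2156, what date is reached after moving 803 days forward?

the 19th of November, 2158

Count 803 days after September 7, 2156:
Day-of-year of September 7, 2156: 251.
Day-of-year of November 19, 2158: 323.
2156 has 366 days, so 366 − 251 = 115 days remain in 2156.
Full years: 2157: 365. Sum = 365.
Total: 115 + 365 + 323 = 803 days.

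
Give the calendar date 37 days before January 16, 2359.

December 10, 2358

Count 37 days before January 16, 2359:
December 2358: 31 − 10 = 21 days remain.
January 1–16, 2359: 16 days.
Residual: 37 days.
Total: 37 days.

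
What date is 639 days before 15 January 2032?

16 April 2030

Count 639 days before January 15, 2032:
April 16, 2030 → April 16, 2031: 365 days.
April 2031: 30 − 16 = 14 days remain.
Then May (31), June (30), July (31), August (31), September (30), October (31), November (30), December (31): 31 + 30 + 31 + 31 + 30 + 31 + 30 + 31 = 245 days.
January 1–15, 2032: 15 days.
Residual: 274 days.
Total: 639 days.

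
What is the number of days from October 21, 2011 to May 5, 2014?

October 21, 2011 → October 21, 2012: 366 days (2012 is a leap year).
October 21, 2012 → October 21, 2013: 365 days.
October 2013: 31 − 21 = 10 days remain.
Then November (30), December (31), January (31), February 2014 (28), March (31), April (30): 30 + 31 + 31 + 28 + 31 + 30 = 181 days.
May 1–5, 2014: 5 days.
Residual: 196 days.
Total: 927 days.

927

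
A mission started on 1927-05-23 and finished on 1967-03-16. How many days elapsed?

Day-of-year of May 23, 1927: 143.
Day-of-year of March 16, 1967: 75.
1927 has 365 days, so 365 − 143 = 222 days remain in 1927.
Full years 1928–1966: 29 common + 10 leap = 29×365 + 10×366 = 14245 days.
Total: 222 + 14245 + 75 = 14542 days.

14542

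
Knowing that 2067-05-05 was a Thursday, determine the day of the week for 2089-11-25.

Friday

Day-of-year of May 5, 2067: 125.
Day-of-year of November 25, 2089: 329.
2067 has 365 days, so 365 − 125 = 240 days remain in 2067.
Full years 2068–2088: 15 common + 6 leap = 15×365 + 6×366 = 7671 days.
Total: 240 + 7671 + 329 = 8240 days.
8240 mod 7 = 1, so 1 day after Thursday is Friday.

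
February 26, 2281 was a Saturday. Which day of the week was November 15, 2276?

Count forward from the earlier date (November 15, 2276) to the later (February 26, 2281):
November 15, 2276 → November 15, 2277: 365 days.
November 15, 2277 → November 15, 2278: 365 days.
November 15, 2278 → November 15, 2279: 365 days.
November 15, 2279 → November 15, 2280: 366 days (2280 is a leap year).
November 2280: 30 − 15 = 15 days remain.
Then December (31), January (31): 31 + 31 = 62 days.
February 1–26, 2281: 26 days (2281 is not a leap year).
Residual: 103 days.
Total: 1564 days.
1564 mod 7 = 3, so 3 days before Saturday is Wednesday.

Wednesday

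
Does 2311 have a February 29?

No

2311 is not a leap year.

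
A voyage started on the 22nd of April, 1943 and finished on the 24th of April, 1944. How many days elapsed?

368

April 1943: 30 − 22 = 8 days remain.
Then 11 full months totalling 336 days.
April 1–24, 1944: 24 days.
Total: 8 + 336 + 24 = 368 days.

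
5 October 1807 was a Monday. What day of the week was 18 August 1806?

Monday

Count forward from the earlier date (August 18, 1806) to the later (October 5, 1807):
August 18, 1806 → August 18, 1807: 365 days.
August 1807: 31 − 18 = 13 days remain.
Then September (30): 30 days.
October 1–5, 1807: 5 days.
Residual: 48 days.
Total: 413 days.
413 is a multiple of 7, so 18 August 1806 falls on the same weekday: Monday.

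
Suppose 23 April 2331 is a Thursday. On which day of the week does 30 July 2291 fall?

Count forward from the earlier date (July 30, 2291) to the later (April 23, 2331):
Day-of-year of July 30, 2291: 211.
Day-of-year of April 23, 2331: 113.
2291 has 365 days, so 365 − 211 = 154 days remain in 2291.
Full years 2292–2330: 30 common + 9 leap = 30×365 + 9×366 = 14244 days.
Total: 154 + 14244 + 113 = 14511 days.
14511 is a multiple of 7, so 30 July 2291 falls on the same weekday: Thursday.

Thursday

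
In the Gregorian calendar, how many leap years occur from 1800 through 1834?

8

Years divisible by 4 in [1800, 1834]: 1800, 1804, 1808, 1812, 1816, 1820, 1824, 1828, 1832.
Of these, 1800 is divisible by 100 but not 400, so not leap.
Leap years: 9 − 1 = 8.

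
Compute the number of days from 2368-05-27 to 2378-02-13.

Day-of-year of May 27, 2368: 148.
Day-of-year of February 13, 2378: 44.
2368 has 366 days, so 366 − 148 = 218 days remain in 2368.
Full years 2369–2377: 7 common + 2 leap = 7×365 + 2×366 = 3287 days.
Total: 218 + 3287 + 44 = 3549 days.

3549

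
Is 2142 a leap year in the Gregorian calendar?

No

2142 is not a leap year.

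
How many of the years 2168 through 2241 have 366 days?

Years divisible by 4: 2168, 2172, …, 2240 — 19 in all.
Of these, 2200 is divisible by 100 but not 400, so not leap.
Leap years: 19 − 1 = 18.

18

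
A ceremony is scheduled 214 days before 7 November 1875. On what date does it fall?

7 April 1875

Count 214 days before November 7, 1875:
April 1875: 30 − 7 = 23 days remain.
Then May (31), June (30), July (31), August (31), September (30), October (31): 31 + 30 + 31 + 31 + 30 + 31 = 184 days.
November 1–7, 1875: 7 days.
Total: 23 + 184 + 7 = 214 days.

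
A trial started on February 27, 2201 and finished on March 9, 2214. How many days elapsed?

4758

Day-of-year of February 27, 2201: 58.
Day-of-year of March 9, 2214: 68.
2201 has 365 days, so 365 − 58 = 307 days remain in 2201.
Full years 2202–2213: 9 common + 3 leap = 9×365 + 3×366 = 4383 days.
Total: 307 + 4383 + 68 = 4758 days.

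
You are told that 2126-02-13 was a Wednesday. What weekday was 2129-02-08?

Day-of-year of February 13, 2126: 44.
Day-of-year of February 8, 2129: 39.
2126 has 365 days, so 365 − 44 = 321 days remain in 2126.
Full years: 2127: 365; 2128: 366. Sum = 731.
Total: 321 + 731 + 39 = 1091 days.
1091 mod 7 = 6, so 6 days after Wednesday is Tuesday.

Tuesday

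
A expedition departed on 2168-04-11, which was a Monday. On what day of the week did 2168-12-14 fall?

Wednesday

April 2168: 30 − 11 = 19 days remain.
Then May (31), June (30), July (31), August (31), September (30), October (31), November (30): 31 + 30 + 31 + 31 + 30 + 31 + 30 = 214 days.
December 1–14, 2168: 14 days.
Total: 19 + 214 + 14 = 247 days.
247 mod 7 = 2, so 2 days after Monday is Wednesday.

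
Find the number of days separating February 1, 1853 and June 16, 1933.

Day-of-year of February 1, 1853: 32.
Day-of-year of June 16, 1933: 167.
1853 has 365 days, so 365 − 32 = 333 days remain in 1853.
Full years 1854–1932: 60 common + 19 leap = 60×365 + 19×366 = 28854 days.
Total: 333 + 28854 + 167 = 29354 days.

29354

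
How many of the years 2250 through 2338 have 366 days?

Years divisible by 4: 2252, 2256, …, 2336 — 22 in all.
Of these, 2300 is divisible by 100 but not 400, so not leap.
Leap years: 22 − 1 = 21.

21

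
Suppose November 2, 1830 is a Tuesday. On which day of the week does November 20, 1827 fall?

Tuesday

Count forward from the earlier date (November 20, 1827) to the later (November 2, 1830):
Day-of-year of November 20, 1827: 324.
Day-of-year of November 2, 1830: 306.
1827 has 365 days, so 365 − 324 = 41 days remain in 1827.
Full years: 1828: 366; 1829: 365. Sum = 731.
Total: 41 + 731 + 306 = 1078 days.
1078 is a multiple of 7, so November 20, 1827 falls on the same weekday: Tuesday.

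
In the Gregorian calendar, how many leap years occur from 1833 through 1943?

Years divisible by 4: 1836, 1840, …, 1940 — 27 in all.
Of these, 1900 is divisible by 100 but not 400, so not leap.
Leap years: 27 − 1 = 26.

26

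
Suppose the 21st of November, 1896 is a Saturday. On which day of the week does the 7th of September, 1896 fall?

Count forward from the earlier date (September 7, 1896) to the later (November 21, 1896):
September 1896: 30 − 7 = 23 days remain.
Then October (31): 31 days.
November 1–21, 1896: 21 days.
Total: 23 + 31 + 21 = 75 days.
75 mod 7 = 5, so 5 days before Saturday is Monday.

Monday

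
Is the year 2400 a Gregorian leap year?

Yes

2400 is a leap year (divisible by 400).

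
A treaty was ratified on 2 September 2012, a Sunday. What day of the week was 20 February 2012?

Count forward from the earlier date (February 20, 2012) to the later (September 2, 2012):
February 2012: 29 − 20 = 9 days remain (2012 is a leap year, so February has 29 days).
Then March (31), April (30), May (31), June (30), July (31), August (31): 31 + 30 + 31 + 30 + 31 + 31 = 184 days.
September 1–2, 2012: 2 days.
Total: 9 + 184 + 2 = 195 days.
195 mod 7 = 6, so 6 days before Sunday is Monday.

Monday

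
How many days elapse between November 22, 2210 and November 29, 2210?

7

Within November 2210: 29 − 22 = 7 days.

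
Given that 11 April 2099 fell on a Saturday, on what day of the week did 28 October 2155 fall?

From April 11, 2099 to April 11, 2155: 56 years, of which 13 contain a Feb 29 — 43×365 + 13×366 = 20453 days.
(2100 is not a leap year (divisible by 100 but not 400).)
April 2155: 30 − 11 = 19 days remain.
Then May (31), June (30), July (31), August (31), September (30): 31 + 30 + 31 + 31 + 30 = 153 days.
October 1–28, 2155: 28 days.
Residual: 200 days.
Total: 20653 days.
20653 mod 7 = 3, so 3 days after Saturday is Tuesday.

Tuesday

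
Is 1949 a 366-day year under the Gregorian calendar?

1949 is not a leap year.

No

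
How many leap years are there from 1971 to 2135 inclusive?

40

Years divisible by 4: 1972, 1976, …, 2132 — 41 in all.
Of these, 2100 is divisible by 100 but not 400, so not leap.
2000 is divisible by 400, so still leap.
Leap years: 41 − 1 = 40.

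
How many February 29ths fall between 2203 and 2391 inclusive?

46

Years divisible by 4: 2204, 2208, …, 2388 — 47 in all.
Of these, 2300 is divisible by 100 but not 400, so not leap.
Leap years: 47 − 1 = 46.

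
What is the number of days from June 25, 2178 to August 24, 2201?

From June 25, 2178 to June 25, 2201: 23 years, of which 5 contain a Feb 29 — 18×365 + 5×366 = 8400 days.
(2200 is not a leap year (divisible by 100 but not 400).)
June 2201: 30 − 25 = 5 days remain.
Then July (31): 31 days.
August 1–24, 2201: 24 days.
Residual: 60 days.
Total: 8460 days.

8460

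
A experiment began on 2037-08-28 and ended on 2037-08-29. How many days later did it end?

1

Within August 2037: 29 − 28 = 1 day.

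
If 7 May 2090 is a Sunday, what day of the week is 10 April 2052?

Count forward from the earlier date (April 10, 2052) to the later (May 7, 2090):
From April 10, 2052 to April 10, 2090: 38 years, of which 9 contain a Feb 29 — 29×365 + 9×366 = 13879 days.
April 2090: 30 − 10 = 20 days remain.
May 1–7, 2090: 7 days.
Residual: 27 days.
Total: 13906 days.
13906 mod 7 = 4, so 4 days before Sunday is Wednesday.

Wednesday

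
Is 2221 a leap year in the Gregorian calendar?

No

2221 is not a leap year.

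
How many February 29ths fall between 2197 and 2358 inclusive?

Years divisible by 4: 2200, 2204, …, 2356 — 40 in all.
Of these, 2200, 2300 are divisible by 100 but not 400, so not leap.
Leap years: 40 − 2 = 38.

38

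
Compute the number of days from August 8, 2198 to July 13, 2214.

5817

From August 8, 2198 to August 8, 2213: 15 years, of which 3 contain a Feb 29 — 12×365 + 3×366 = 5478 days.
(2200 is not a leap year (divisible by 100 but not 400).)
August 2213: 31 − 8 = 23 days remain.
Then 10 full months totalling 303 days.
July 1–13, 2214: 13 days.
Residual: 339 days.
Total: 5817 days.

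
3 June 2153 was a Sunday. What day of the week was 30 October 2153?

June 2153: 30 − 3 = 27 days remain.
Then July (31), August (31), September (30): 31 + 31 + 30 = 92 days.
October 1–30, 2153: 30 days.
Total: 27 + 92 + 30 = 149 days.
149 mod 7 = 2, so 2 days after Sunday is Tuesday.

Tuesday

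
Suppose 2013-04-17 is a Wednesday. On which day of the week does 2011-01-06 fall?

Count forward from the earlier date (January 6, 2011) to the later (April 17, 2013):
January 6, 2011 → January 6, 2012: 365 days.
January 6, 2012 → January 6, 2013: 366 days (2012 is a leap year).
January 2013: 31 − 6 = 25 days remain.
Then February 2013 (28), March (31): 28 + 31 = 59 days.
April 1–17, 2013: 17 days.
Residual: 101 days.
Total: 832 days.
832 mod 7 = 6, so 6 days before Wednesday is Thursday.

Thursday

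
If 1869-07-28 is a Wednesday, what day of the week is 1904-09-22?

Thursday

From July 28, 1869 to July 28, 1904: 35 years, of which 8 contain a Feb 29 — 27×365 + 8×366 = 12783 days.
(1900 is not a leap year (divisible by 100 but not 400).)
July 1904: 31 − 28 = 3 days remain.
Then August (31): 31 days.
September 1–22, 1904: 22 days.
Residual: 56 days.
Total: 12839 days.
12839 mod 7 = 1, so 1 day after Wednesday is Thursday.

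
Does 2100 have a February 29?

No

2100 is not a leap year (divisible by 100 but not 400).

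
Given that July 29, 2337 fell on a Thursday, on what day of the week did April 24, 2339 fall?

Monday

July 29, 2337 → July 29, 2338: 365 days.
July 2338: 31 − 29 = 2 days remain.
Then August (31), September (30), October (31), November (30), December (31), January (31), February 2339 (28), March (31): 31 + 30 + 31 + 30 + 31 + 31 + 28 + 31 = 243 days.
April 1–24, 2339: 24 days.
Residual: 269 days.
Total: 634 days.
634 mod 7 = 4, so 4 days after Thursday is Monday.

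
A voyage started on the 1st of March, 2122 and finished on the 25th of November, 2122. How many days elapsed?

269

March 2122: 31 − 1 = 30 days remain.
Then April (30), May (31), June (30), July (31), August (31), September (30), October (31): 30 + 31 + 30 + 31 + 31 + 30 + 31 = 214 days.
November 1–25, 2122: 25 days.
Total: 30 + 214 + 25 = 269 days.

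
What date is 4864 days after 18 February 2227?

13 June 2240

Count 4864 days after February 18, 2227:
Day-of-year of February 18, 2227: 49.
Day-of-year of June 13, 2240: 165.
2227 has 365 days, so 365 − 49 = 316 days remain in 2227.
Full years 2228–2239: 9 common + 3 leap = 9×365 + 3×366 = 4383 days.
Total: 316 + 4383 + 165 = 4864 days.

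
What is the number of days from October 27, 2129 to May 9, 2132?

925

October 27, 2129 → October 27, 2130: 365 days.
October 27, 2130 → October 27, 2131: 365 days.
October 2131: 31 − 27 = 4 days remain.
Then November (30), December (31), January (31), February 2132 (29), March (31), April (30): 30 + 31 + 31 + 29 + 31 + 30 = 182 days.
May 1–9, 2132: 9 days.
Residual: 195 days.
Total: 925 days.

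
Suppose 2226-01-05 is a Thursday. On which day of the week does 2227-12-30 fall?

January 2226: 31 − 5 = 26 days remain.
Then 22 full months totalling 668 days.
December 1–30, 2227: 30 days.
Total: 26 + 668 + 30 = 724 days.
724 mod 7 = 3, so 3 days after Thursday is Sunday.

Sunday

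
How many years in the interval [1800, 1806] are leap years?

Years divisible by 4 in [1800, 1806]: 1800, 1804.
Of these, 1800 is divisible by 100 but not 400, so not leap.
Leap years: 2 − 1 = 1.

1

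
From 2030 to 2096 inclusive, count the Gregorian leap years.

Years divisible by 4: 2032, 2036, …, 2096 — 17 in all.
No century exceptions apply. Count: 17.

17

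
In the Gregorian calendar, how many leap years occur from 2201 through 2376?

Years divisible by 4: 2204, 2208, …, 2376 — 44 in all.
Of these, 2300 is divisible by 100 but not 400, so not leap.
Leap years: 44 − 1 = 43.

43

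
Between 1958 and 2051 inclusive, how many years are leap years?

23

Years divisible by 4: 1960, 1964, …, 2048 — 23 in all.
2000 is divisible by 400, so still leap.
No century exceptions apply. Count: 23.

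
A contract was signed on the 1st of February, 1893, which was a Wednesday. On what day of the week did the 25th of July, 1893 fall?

Tuesday

February 1893: 28 − 1 = 27 days remain (1893 is not a leap year, so February has 28 days).
Then March (31), April (30), May (31), June (30): 31 + 30 + 31 + 30 = 122 days.
July 1–25, 1893: 25 days.
Total: 27 + 122 + 25 = 174 days.
174 mod 7 = 6, so 6 days after Wednesday is Tuesday.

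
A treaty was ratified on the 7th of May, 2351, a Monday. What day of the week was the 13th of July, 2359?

Monday

From May 7, 2351 to May 7, 2359: 8 years, of which 2 contain a Feb 29 — 6×365 + 2×366 = 2922 days.
May 2359: 31 − 7 = 24 days remain.
Then June (30): 30 days.
July 1–13, 2359: 13 days.
Residual: 67 days.
Total: 2989 days.
2989 is a multiple of 7, so the 13th of July, 2359 falls on the same weekday: Monday.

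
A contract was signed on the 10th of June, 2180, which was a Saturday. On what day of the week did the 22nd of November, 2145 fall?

Count forward from the earlier date (November 22, 2145) to the later (June 10, 2180):
From November 22, 2145 to November 22, 2179: 34 years, of which 8 contain a Feb 29 — 26×365 + 8×366 = 12418 days.
November 2179: 30 − 22 = 8 days remain.
Then December (31), January (31), February 2180 (29), March (31), April (30), May (31): 31 + 31 + 29 + 31 + 30 + 31 = 183 days.
June 1–10, 2180: 10 days.
Residual: 201 days.
Total: 12619 days.
12619 mod 7 = 5, so 5 days before Saturday is Monday.

Monday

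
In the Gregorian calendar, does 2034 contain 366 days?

2034 is not a leap year.

No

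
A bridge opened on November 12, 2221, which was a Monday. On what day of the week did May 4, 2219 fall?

Tuesday

Count forward from the earlier date (May 4, 2219) to the later (November 12, 2221):
Day-of-year of May 4, 2219: 124.
Day-of-year of November 12, 2221: 316.
2219 has 365 days, so 365 − 124 = 241 days remain in 2219.
Full years: 2220: 366. Sum = 366.
Total: 241 + 366 + 316 = 923 days.
923 mod 7 = 6, so 6 days before Monday is Tuesday.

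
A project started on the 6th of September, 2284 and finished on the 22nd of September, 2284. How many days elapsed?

Within September 2284: 22 − 6 = 16 days.

16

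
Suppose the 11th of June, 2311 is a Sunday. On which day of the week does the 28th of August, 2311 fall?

Monday

June 2311: 30 − 11 = 19 days remain.
Then July (31): 31 days.
August 1–28, 2311: 28 days.
Total: 19 + 31 + 28 = 78 days.
78 mod 7 = 1, so 1 day after Sunday is Monday.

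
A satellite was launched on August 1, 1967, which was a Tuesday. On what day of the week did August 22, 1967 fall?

Within August 1967: 22 − 1 = 21 days.
21 is a multiple of 7, so August 22, 1967 falls on the same weekday: Tuesday.

Tuesday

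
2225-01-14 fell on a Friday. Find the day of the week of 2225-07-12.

Tuesday

January 2225: 31 − 14 = 17 days remain.
Then February 2225 (28), March (31), April (30), May (31), June (30): 28 + 31 + 30 + 31 + 30 = 150 days.
July 1–12, 2225: 12 days.
Total: 17 + 150 + 12 = 179 days.
179 mod 7 = 4, so 4 days after Friday is Tuesday.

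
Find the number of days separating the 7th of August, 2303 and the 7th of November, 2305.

823

Day-of-year of August 7, 2303: 219.
Day-of-year of November 7, 2305: 311.
2303 has 365 days, so 365 − 219 = 146 days remain in 2303.
Full years: 2304: 366. Sum = 366.
Total: 146 + 366 + 311 = 823 days.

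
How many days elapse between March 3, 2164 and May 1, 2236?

26356

Day-of-year of March 3, 2164: 63.
Day-of-year of May 1, 2236: 122.
2164 has 366 days, so 366 − 63 = 303 days remain in 2164.
Full years 2165–2235: 55 common + 16 leap = 55×365 + 16×366 = 25931 days.
Total: 303 + 25931 + 122 = 26356 days.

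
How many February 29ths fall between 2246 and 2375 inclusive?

Years divisible by 4: 2248, 2252, …, 2372 — 32 in all.
Of these, 2300 is divisible by 100 but not 400, so not leap.
Leap years: 32 − 1 = 31.

31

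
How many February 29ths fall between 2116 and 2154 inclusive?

10

Years divisible by 4 in [2116, 2154]: 2116, 2120, 2124, 2128, 2132, 2136, 2140, 2144, 2148, 2152.
No century exceptions apply. Count: 10.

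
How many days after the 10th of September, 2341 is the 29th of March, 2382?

14810

From September 10, 2341 to September 10, 2381: 40 years, of which 10 contain a Feb 29 — 30×365 + 10×366 = 14610 days.
September 2381: 30 − 10 = 20 days remain.
Then October (31), November (30), December (31), January (31), February 2382 (28): 31 + 30 + 31 + 31 + 28 = 151 days.
March 1–29, 2382: 29 days.
Residual: 200 days.
Total: 14810 days.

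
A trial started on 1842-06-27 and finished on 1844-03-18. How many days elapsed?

630

Day-of-year of June 27, 1842: 178.
Day-of-year of March 18, 1844: 78.
1842 has 365 days, so 365 − 178 = 187 days remain in 1842.
Full years: 1843: 365. Sum = 365.
Total: 187 + 365 + 78 = 630 days.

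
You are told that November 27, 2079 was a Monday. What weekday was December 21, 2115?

Saturday

From November 27, 2079 to November 27, 2115: 36 years, of which 8 contain a Feb 29 — 28×365 + 8×366 = 13148 days.
(2100 is not a leap year (divisible by 100 but not 400).)
November 2115: 30 − 27 = 3 days remain.
December 1–21, 2115: 21 days.
Residual: 24 days.
Total: 13172 days.
13172 mod 7 = 5, so 5 days after Monday is Saturday.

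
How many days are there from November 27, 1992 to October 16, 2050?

21142

From November 27, 1992 to November 27, 2049: 57 years, of which 14 contain a Feb 29 — 43×365 + 14×366 = 20819 days.
(2000 is a leap year (divisible by 400).)
November 2049: 30 − 27 = 3 days remain.
Then 10 full months totalling 304 days.
October 1–16, 2050: 16 days.
Residual: 323 days.
Total: 21142 days.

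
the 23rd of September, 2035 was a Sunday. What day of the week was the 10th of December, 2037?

Thursday

September 23, 2035 → September 23, 2036: 366 days (2036 is a leap year).
September 23, 2036 → September 23, 2037: 365 days.
September 2037: 30 − 23 = 7 days remain.
Then October (31), November (30): 31 + 30 = 61 days.
December 1–10, 2037: 10 days.
Residual: 78 days.
Total: 809 days.
809 mod 7 = 4, so 4 days after Sunday is Thursday.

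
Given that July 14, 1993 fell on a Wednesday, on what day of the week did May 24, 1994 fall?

Tuesday

Day-of-year of July 14, 1993: 195.
Day-of-year of May 24, 1994: 144.
1993 has 365 days, so 365 − 195 = 170 days remain in 1993.
Total: 170 + 144 = 314 days.
314 mod 7 = 6, so 6 days after Wednesday is Tuesday.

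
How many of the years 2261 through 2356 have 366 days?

23

Years divisible by 4: 2264, 2268, …, 2356 — 24 in all.
Of these, 2300 is divisible by 100 but not 400, so not leap.
Leap years: 24 − 1 = 23.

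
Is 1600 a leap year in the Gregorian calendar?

Yes

1600 is a leap year (divisible by 400).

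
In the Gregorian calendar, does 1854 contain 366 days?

No

1854 is not a leap year.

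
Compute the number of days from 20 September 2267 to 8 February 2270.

872

September 20, 2267 → September 20, 2268: 366 days (2268 is a leap year).
September 20, 2268 → September 20, 2269: 365 days.
September 2269: 30 − 20 = 10 days remain.
Then October (31), November (30), December (31), January (31): 31 + 30 + 31 + 31 = 123 days.
February 1–8, 2270: 8 days (2270 is not a leap year).
Residual: 141 days.
Total: 872 days.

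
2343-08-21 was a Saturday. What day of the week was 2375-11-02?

Sunday

Day-of-year of August 21, 2343: 233.
Day-of-year of November 2, 2375: 306.
2343 has 365 days, so 365 − 233 = 132 days remain in 2343.
Full years 2344–2374: 23 common + 8 leap = 23×365 + 8×366 = 11323 days.
Total: 132 + 11323 + 306 = 11761 days.
11761 mod 7 = 1, so 1 day after Saturday is Sunday.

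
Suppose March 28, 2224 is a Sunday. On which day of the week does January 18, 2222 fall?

Friday

Count forward from the earlier date (January 18, 2222) to the later (March 28, 2224):
January 18, 2222 → January 18, 2223: 365 days.
January 18, 2223 → January 18, 2224: 365 days.
January 2224: 31 − 18 = 13 days remain.
Then February 2224 (29): 29 days.
March 1–28, 2224: 28 days.
Residual: 70 days.
Total: 800 days.
800 mod 7 = 2, so 2 days before Sunday is Friday.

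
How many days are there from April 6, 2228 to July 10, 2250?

8130

Day-of-year of April 6, 2228: 97.
Day-of-year of July 10, 2250: 191.
2228 has 366 days, so 366 − 97 = 269 days remain in 2228.
Full years 2229–2249: 16 common + 5 leap = 16×365 + 5×366 = 7670 days.
Total: 269 + 7670 + 191 = 8130 days.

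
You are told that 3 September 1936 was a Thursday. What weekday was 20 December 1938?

Tuesday

Day-of-year of September 3, 1936: 247.
Day-of-year of December 20, 1938: 354.
1936 has 366 days, so 366 − 247 = 119 days remain in 1936.
Full years: 1937: 365. Sum = 365.
Total: 119 + 365 + 354 = 838 days.
838 mod 7 = 5, so 5 days after Thursday is Tuesday.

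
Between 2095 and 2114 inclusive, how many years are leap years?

Years divisible by 4 in [2095, 2114]: 2096, 2100, 2104, 2108, 2112.
Of these, 2100 is divisible by 100 but not 400, so not leap.
Leap years: 5 − 1 = 4.

4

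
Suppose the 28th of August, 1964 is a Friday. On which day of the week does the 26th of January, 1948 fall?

Count forward from the earlier date (January 26, 1948) to the later (August 28, 1964):
From January 26, 1948 to January 26, 1964: 16 years, of which 4 contain a Feb 29 — 12×365 + 4×366 = 5844 days.
January 1964: 31 − 26 = 5 days remain.
Then February 1964 (29), March (31), April (30), May (31), June (30), July (31): 29 + 31 + 30 + 31 + 30 + 31 = 182 days.
August 1–28, 1964: 28 days.
Residual: 215 days.
Total: 6059 days.
6059 mod 7 = 4, so 4 days before Friday is Monday.

Monday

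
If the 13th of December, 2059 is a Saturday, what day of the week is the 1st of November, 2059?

Count forward from the earlier date (November 1, 2059) to the later (December 13, 2059):
November 2059: 30 − 1 = 29 days remain.
December 1–13, 2059: 13 days.
Total: 29 + 13 = 42 days.
42 is a multiple of 7, so the 1st of November, 2059 falls on the same weekday: Saturday.

Saturday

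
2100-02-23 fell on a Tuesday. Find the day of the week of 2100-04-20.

February 2100: 28 − 23 = 5 days remain (2100 is not a leap year (divisible by 100 but not 400), so February has 28 days).
Then March (31): 31 days.
April 1–20, 2100: 20 days.
Total: 5 + 31 + 20 = 56 days.
56 is a multiple of 7, so 2100-04-20 falls on the same weekday: Tuesday.

Tuesday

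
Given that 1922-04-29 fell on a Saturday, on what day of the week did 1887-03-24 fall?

Count forward from the earlier date (March 24, 1887) to the later (April 29, 1922):
From March 24, 1887 to March 24, 1922: 35 years, of which 8 contain a Feb 29 — 27×365 + 8×366 = 12783 days.
(1900 is not a leap year (divisible by 100 but not 400).)
March 1922: 31 − 24 = 7 days remain.
April 1–29, 1922: 29 days.
Residual: 36 days.
Total: 12819 days.
12819 mod 7 = 2, so 2 days before Saturday is Thursday.

Thursday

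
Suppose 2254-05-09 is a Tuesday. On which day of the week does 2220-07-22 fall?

Saturday

Count forward from the earlier date (July 22, 2220) to the later (May 9, 2254):
Day-of-year of July 22, 2220: 204.
Day-of-year of May 9, 2254: 129.
2220 has 366 days, so 366 − 204 = 162 days remain in 2220.
Full years 2221–2253: 25 common + 8 leap = 25×365 + 8×366 = 12053 days.
Total: 162 + 12053 + 129 = 12344 days.
12344 mod 7 = 3, so 3 days before Tuesday is Saturday.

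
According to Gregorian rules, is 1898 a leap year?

1898 is not a leap year.

No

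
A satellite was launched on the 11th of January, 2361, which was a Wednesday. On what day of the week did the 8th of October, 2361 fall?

Sunday

January 2361: 31 − 11 = 20 days remain.
Then February 2361 (28), March (31), April (30), May (31), June (30), July (31), August (31), September (30): 28 + 31 + 30 + 31 + 30 + 31 + 31 + 30 = 242 days.
October 1–8, 2361: 8 days.
Total: 20 + 242 + 8 = 270 days.
270 mod 7 = 4, so 4 days after Wednesday is Sunday.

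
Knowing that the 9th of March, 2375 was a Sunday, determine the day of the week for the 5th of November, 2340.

Count forward from the earlier date (November 5, 2340) to the later (March 9, 2375):
From November 5, 2340 to November 5, 2374: 34 years, of which 8 contain a Feb 29 — 26×365 + 8×366 = 12418 days.
November 2374: 30 − 5 = 25 days remain.
Then December (31), January (31), February 2375 (28): 31 + 31 + 28 = 90 days.
March 1–9, 2375: 9 days.
Residual: 124 days.
Total: 12542 days.
12542 mod 7 = 5, so 5 days before Sunday is Tuesday.

Tuesday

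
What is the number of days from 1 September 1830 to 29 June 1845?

5415

From September 1, 1830 to September 1, 1844: 14 years, of which 4 contain a Feb 29 — 10×365 + 4×366 = 5114 days.
September 1844: 30 − 1 = 29 days remain.
Then October (31), November (30), December (31), January (31), February 1845 (28), March (31), April (30), May (31): 31 + 30 + 31 + 31 + 28 + 31 + 30 + 31 = 243 days.
June 1–29, 1845: 29 days.
Residual: 301 days.
Total: 5415 days.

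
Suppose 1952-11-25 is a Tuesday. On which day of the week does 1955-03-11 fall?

Day-of-year of November 25, 1952: 330.
Day-of-year of March 11, 1955: 70.
1952 has 366 days, so 366 − 330 = 36 days remain in 1952.
Full years: 1953: 365; 1954: 365. Sum = 730.
Total: 36 + 730 + 70 = 836 days.
836 mod 7 = 3, so 3 days after Tuesday is Friday.

Friday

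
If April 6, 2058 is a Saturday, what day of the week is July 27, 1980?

Count forward from the earlier date (July 27, 1980) to the later (April 6, 2058):
From July 27, 1980 to July 27, 2057: 77 years, of which 19 contain a Feb 29 — 58×365 + 19×366 = 28124 days.
(2000 is a leap year (divisible by 400).)
July 2057: 31 − 27 = 4 days remain.
Then August (31), September (30), October (31), November (30), December (31), January (31), February 2058 (28), March (31): 31 + 30 + 31 + 30 + 31 + 31 + 28 + 31 = 243 days.
April 1–6, 2058: 6 days.
Residual: 253 days.
Total: 28377 days.
28377 mod 7 = 6, so 6 days before Saturday is Sunday.

Sunday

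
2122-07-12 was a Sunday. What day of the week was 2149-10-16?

Thursday

From July 12, 2122 to July 12, 2149: 27 years, of which 7 contain a Feb 29 — 20×365 + 7×366 = 9862 days.
July 2149: 31 − 12 = 19 days remain.
Then August (31), September (30): 31 + 30 = 61 days.
October 1–16, 2149: 16 days.
Residual: 96 days.
Total: 9958 days.
9958 mod 7 = 4, so 4 days after Sunday is Thursday.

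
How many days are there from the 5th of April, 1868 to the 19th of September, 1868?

167

April 1868: 30 − 5 = 25 days remain.
Then May (31), June (30), July (31), August (31): 31 + 30 + 31 + 31 = 123 days.
September 1–19, 1868: 19 days.
Total: 25 + 123 + 19 = 167 days.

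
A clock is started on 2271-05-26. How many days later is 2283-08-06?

From May 26, 2271 to May 26, 2283: 12 years, of which 3 contain a Feb 29 — 9×365 + 3×366 = 4383 days.
May 2283: 31 − 26 = 5 days remain.
Then June (30), July (31): 30 + 31 = 61 days.
August 1–6, 2283: 6 days.
Residual: 72 days.
Total: 4455 days.

4455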